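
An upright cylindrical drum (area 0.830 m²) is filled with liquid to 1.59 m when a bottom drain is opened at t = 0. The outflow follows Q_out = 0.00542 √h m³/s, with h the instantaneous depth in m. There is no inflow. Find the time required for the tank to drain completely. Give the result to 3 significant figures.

With no inflow, A dh/dt = −0.00542 √h.
This is separable: 2 d(√h)/dt = −0.00542/A, so √h = √h₀ − (0.00542/(2A)) t.
Tank is empty when √h = 0: t_empty = 2A√h₀/0.00542.
t_empty = 2·0.830·√1.59/0.00542 = 1.6600·1.2610/0.00542 = 386.20 s.

386 s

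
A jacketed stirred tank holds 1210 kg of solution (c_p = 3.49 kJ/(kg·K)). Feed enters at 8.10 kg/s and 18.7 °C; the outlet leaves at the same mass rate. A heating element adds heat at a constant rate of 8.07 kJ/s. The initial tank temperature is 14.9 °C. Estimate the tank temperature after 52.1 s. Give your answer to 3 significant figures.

16.1 °C

Energy balance: M c_p dT/dt = ṁ c_p (T_in − T) + 8.07.
τ = M/ṁ = 149.38 s; T_ss = T_in + Q̇/(ṁ c_p) = 18.7 + 8.07/(8.10·3.49) = 18.985 °C.
Solution: T(t) = T_ss + (T₀ − T_ss) e^(−t/τ).
T(52.1) = 18.985 + (-4.0855)·e^(−52.1/149.38) = 18.985 + (-4.0855)·0.70556 = 16.103 °C.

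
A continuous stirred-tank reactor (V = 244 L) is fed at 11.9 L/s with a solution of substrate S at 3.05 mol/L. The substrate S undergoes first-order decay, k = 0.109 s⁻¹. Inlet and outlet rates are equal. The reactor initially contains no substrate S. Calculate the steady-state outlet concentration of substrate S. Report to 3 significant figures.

Accumulation = in − out − consumed: V dC/dt = Q C_in − Q C − k V C.
At steady state: 0 = Q C_in − (Q + kV) C_ss, so C_ss = Q C_in/(Q + kV).
C_ss = 11.9·3.05/(11.9 + 0.109·244) = 36.295/38.496 = 0.94283 mol/L.

0.943 mol/L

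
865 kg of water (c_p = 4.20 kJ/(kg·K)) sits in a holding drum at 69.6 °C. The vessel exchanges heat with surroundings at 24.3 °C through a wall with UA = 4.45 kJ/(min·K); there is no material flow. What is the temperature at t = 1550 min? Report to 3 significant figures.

Lumped-capacitance energy balance: M c_p dT/dt = UA(T_amb − T).
dT/dt = (T_ss − T)/τ with T_ss = T_amb = 24.300 °C, τ = M c_p/UA = 865·4.20/4.45 = 816.40 min.
Solution: T(t) = T_ss + (T₀ − T_ss) e^(−t/τ).
T(1550) = 24.300 + (45.300)·0.14978 = 31.085 °C.

31.1 °C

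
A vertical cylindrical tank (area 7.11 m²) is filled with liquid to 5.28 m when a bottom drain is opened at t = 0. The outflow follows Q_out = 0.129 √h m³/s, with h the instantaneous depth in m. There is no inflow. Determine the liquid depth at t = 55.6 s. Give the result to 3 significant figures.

3.22 m

A dh/dt = −Q_out = −0.129 √h.
This is separable: 2 d(√h)/dt = −0.129/A, so √h = √h₀ − (0.129/(2A)) t.
√h = √5.28 − 0.129·55.6/(2·7.11) = 2.2978 − 0.50439 = 1.7934.
h = 1.7934² = 3.2164 m.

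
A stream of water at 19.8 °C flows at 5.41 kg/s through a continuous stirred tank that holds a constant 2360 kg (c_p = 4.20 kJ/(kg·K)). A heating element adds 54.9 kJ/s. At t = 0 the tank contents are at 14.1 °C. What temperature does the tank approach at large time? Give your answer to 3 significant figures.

M c_p dT/dt = ṁ c_p (T_in − T) + Q̇.
At steady state dT/dt = 0 ⇒ T_ss = T_in + Q̇/(ṁ c_p) = 19.8 + 54.9/(5.41·4.20) = 22.216 °C.

22.2 °C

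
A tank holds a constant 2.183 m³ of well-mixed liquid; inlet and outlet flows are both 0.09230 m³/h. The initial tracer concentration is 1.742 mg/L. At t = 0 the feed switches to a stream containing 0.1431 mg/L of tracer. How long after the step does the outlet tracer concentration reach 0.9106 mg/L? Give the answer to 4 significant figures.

Species balance on the tank: V dC/dt = Q(C_in − C), so τ = V/Q = 23.6511 h.
C(t) = C_in + (C₀ − C_in) e^(−t/τ). Set C = 0.9106 and solve for t:
e^(−t/τ) = (C − C_in)/(C₀ − C_in) = (0.9106 − 0.1431)/(1.742 − 0.1431) = 0.480018
t = −τ ln(…) = 23.6511 × 0.733933 = 17.3583 h.

17.36 h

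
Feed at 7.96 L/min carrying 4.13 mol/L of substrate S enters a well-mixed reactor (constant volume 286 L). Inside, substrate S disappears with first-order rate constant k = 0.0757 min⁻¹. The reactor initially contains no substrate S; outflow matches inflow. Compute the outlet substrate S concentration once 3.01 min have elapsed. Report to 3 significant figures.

0.297 mol/L

Species balance: V dC/dt = Q C_in − Q C − k V C.
This is linear with rate a = Q/V + k = 0.10353 min⁻¹.
C_ss = Q C_in/(Q + kV) = 1.1103 mol/L; C(t) = C_ss + (C₀ − C_ss) e^(−a t).
C(3.01) = 1.1103 + (-1.1103)·e^(−0.10353·3.01) = 1.1103 + (-1.1103)·0.73225 = 0.29727 mol/L.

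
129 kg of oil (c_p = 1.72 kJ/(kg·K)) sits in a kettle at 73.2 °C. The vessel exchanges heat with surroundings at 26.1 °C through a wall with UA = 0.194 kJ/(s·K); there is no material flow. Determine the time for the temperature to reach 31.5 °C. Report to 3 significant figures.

Lumped-capacitance energy balance: M c_p dT/dt = UA(T_amb − T).
τ = M c_p/UA = 1143.7 s; T_ss = T_amb = 26.100 °C.
T(t) = T_ss + (T₀ − T_ss)e^(−t/τ); set T = 31.5:
t = −τ ln[(T − T_ss)/(T₀ − T_ss)] = −1143.7 · ln(0.11465) = 2477.1 s.

2480 s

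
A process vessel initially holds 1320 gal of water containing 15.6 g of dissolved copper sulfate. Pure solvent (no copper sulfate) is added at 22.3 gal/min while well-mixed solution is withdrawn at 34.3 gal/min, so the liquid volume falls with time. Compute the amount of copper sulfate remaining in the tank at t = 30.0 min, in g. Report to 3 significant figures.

Let m(t) be the amount of copper sulfate. Volume: V(t) = V₀ + (Q_in − Q_out) t = 1320 − 12.000 t; V(30.0) = 960.00 gal.
No copper sulfate enters, so dm/dt = −Q_out · (m/V).
dm/m = −Q_out dt/(V₀ − 12.000 t); integrating gives ln(m/m₀) = −(Q_out/(Q_in−Q_out)) ln(V/V₀).
m = m₀ (V₀/V)^(Q_out/(Q_in−Q_out)) = 15.6 × (1320/960.00)^(-2.8583) = 6.2778 g.

6.28 g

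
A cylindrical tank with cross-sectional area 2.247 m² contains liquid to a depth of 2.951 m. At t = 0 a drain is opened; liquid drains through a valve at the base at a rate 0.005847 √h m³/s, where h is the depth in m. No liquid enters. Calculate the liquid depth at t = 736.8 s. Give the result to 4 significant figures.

With no inflow, A dh/dt = −0.005847 √h.
This is separable: 2 d(√h)/dt = −0.005847/A, so √h = √h₀ − (0.005847/(2A)) t.
√h = √2.951 − 0.005847·736.8/(2·2.247) = 1.71785 − 0.958627 = 0.759221.
h = 0.759221² = 0.576416 m.

0.5764 m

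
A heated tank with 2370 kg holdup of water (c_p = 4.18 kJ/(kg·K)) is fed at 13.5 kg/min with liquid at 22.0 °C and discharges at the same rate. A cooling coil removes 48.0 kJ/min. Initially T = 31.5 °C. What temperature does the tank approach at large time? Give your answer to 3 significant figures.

21.1 °C

M c_p dT/dt = ṁ c_p (T_in − T) − Q̇.
At steady state dT/dt = 0 ⇒ T_ss = T_in − Q̇/(ṁ c_p) = 22.0 − 48.0/(13.5·4.18) = 21.149 °C.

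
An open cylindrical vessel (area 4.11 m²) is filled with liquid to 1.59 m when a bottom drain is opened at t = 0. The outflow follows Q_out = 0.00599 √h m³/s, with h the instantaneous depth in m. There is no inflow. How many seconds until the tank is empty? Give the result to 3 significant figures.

1730 s

With no inflow, A dh/dt = −0.00599 √h.
This is separable: 2 d(√h)/dt = −0.00599/A, so √h = √h₀ − (0.00599/(2A)) t.
Tank is empty when √h = 0: t_empty = 2A√h₀/0.00599.
t_empty = 2·4.11·√1.59/0.00599 = 8.2200·1.2610/0.00599 = 1730.4 s.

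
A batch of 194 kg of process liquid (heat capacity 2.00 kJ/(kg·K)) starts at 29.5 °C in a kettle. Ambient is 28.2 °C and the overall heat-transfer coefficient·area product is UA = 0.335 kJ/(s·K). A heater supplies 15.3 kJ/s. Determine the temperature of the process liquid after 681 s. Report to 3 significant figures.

Energy balance: M c_p dT/dt = −UA(T − T_amb) + Q̇.
dT/dt = (T_ss − T)/τ with T_ss = T_amb + Q̇/UA = 28.2 + 15.3/0.335 = 73.872 °C, τ = M c_p/UA = 194·2.00/0.335 = 1158.2 s.
Integrating: T(t) = T_ss + (T₀ − T_ss) e^(−t/τ).
T(681) = 73.872 + (-44.372)·0.55545 = 49.225 °C.

49.2 °C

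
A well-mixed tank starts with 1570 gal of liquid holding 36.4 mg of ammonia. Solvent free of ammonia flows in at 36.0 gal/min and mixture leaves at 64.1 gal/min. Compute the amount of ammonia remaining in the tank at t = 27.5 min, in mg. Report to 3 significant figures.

7.76 mg

Total volume: dV/dt = Q_in − Q_out = -28.100 gal/min, so V(t) = 1570 − 28.100 t and V(27.5) = 797.25 gal.
Species balance (pure solvent in): dm/dt = −Q_out · m/V(t).
dm/m = −Q_out dt/(V₀ − 28.100 t); integrating gives ln(m/m₀) = −(Q_out/(Q_in−Q_out)) ln(V/V₀).
m = m₀ (V₀/V)^(Q_out/(Q_in−Q_out)) = 36.4 × (1570/797.25)^(-2.2811) = 7.7580 mg.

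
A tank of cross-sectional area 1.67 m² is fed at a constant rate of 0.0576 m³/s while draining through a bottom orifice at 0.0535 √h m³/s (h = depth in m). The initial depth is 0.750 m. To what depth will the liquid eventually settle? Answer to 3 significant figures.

1.16 m

Mass balance (ρ constant): A dh/dt = Q_in − 0.0535 √h. At steady state dh/dt = 0:
Q_in = 0.0535 √h_ss ⇒ √h_ss = 0.0576/0.0535 = 1.0766.
h_ss = 1.0766² = 1.1591 m. (Since h₀ = 0.750 m < h_ss, the level will rise toward this value.)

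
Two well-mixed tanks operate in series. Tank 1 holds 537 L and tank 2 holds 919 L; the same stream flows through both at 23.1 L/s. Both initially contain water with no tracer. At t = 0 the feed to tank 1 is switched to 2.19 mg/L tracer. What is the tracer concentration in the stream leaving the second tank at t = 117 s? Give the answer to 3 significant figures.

Species balance on tank i: dCᵢ/dt = (Cᵢ₋₁ − Cᵢ)/τᵢ with τᵢ = Vᵢ/Q.
τ₁ = 537/23.1 = 23.247 s; τ₂ = 919/23.1 = 39.784 s.
Solving the cascade with C₁(0)=C₂(0)=0 gives C₂(t) = C_in[1 − (τ₁ e^(−t/τ₁) − τ₂ e^(−t/τ₂))/(τ₁ − τ₂)].
At t = 117: e^(−t/τ₁) = 0.0065195, e^(−t/τ₂) = 0.052817.
C₂ = 2.19·[1 − (23.247·0.0065195 − 39.784·0.052817)/(-16.537)] = 2.19·0.88210 = 1.9318 mg/L.

1.93 mg/L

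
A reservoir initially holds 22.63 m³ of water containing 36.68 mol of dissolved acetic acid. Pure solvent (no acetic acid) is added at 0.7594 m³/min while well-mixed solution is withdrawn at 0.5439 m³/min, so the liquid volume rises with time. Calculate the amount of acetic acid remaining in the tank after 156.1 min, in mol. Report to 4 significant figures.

3.681 mol

Total volume: dV/dt = Q_in − Q_out = 0.215500 m³/min, so V(t) = 22.63 + 0.215500 t and V(156.1) = 56.2695 m³.
Solute balance: dm/dt = 0 − Q_out C = −Q_out m/V(t).
dm/m = −Q_out dt/(V₀ + 0.215500 t); integrating gives ln(m/m₀) = −(Q_out/(Q_in−Q_out)) ln(V/V₀).
m = m₀ (V₀/V)^(Q_out/(Q_in−Q_out)) = 36.68 × (22.63/56.2695)^(2.52390) = 3.68132 mol.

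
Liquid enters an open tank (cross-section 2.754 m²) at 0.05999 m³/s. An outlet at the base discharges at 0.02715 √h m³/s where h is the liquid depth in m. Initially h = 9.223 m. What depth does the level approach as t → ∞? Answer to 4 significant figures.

4.882 m

A dh/dt = Q_in − 0.02715 √h. Steady state requires inflow = outflow:
Q_in = 0.02715 √h_ss ⇒ √h_ss = 0.05999/0.02715 = 2.20958.
h_ss = 2.20958² = 4.88223 m. (Since h₀ = 9.223 m > h_ss, the level will fall toward this value.)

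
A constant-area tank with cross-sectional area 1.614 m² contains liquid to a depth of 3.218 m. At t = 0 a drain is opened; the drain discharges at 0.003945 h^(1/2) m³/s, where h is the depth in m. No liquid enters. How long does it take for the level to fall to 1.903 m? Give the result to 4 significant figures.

339.1 s

A dh/dt = −Q_out = −0.003945 √h.
∫ h^(−1/2) dh = −(0.003945/A) ∫ dt, giving 2√h = 2√h₀ − (0.003945/A) t.
t = 2A(√h₀ − √h)/0.003945 = 2·1.614·(√3.218 − √1.903)/0.003945
  = 3.22800 × (1.79388 − 1.37949) / 0.003945 = 339.072 s.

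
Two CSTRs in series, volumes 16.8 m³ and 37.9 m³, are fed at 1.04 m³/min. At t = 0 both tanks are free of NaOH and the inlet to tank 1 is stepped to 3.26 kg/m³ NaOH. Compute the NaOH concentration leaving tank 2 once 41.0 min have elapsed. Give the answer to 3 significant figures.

1.56 kg/m³

Species balance on tank i: dCᵢ/dt = (Cᵢ₋₁ − Cᵢ)/τᵢ with τᵢ = Vᵢ/Q.
τ₁ = 16.8/1.04 = 16.154 min; τ₂ = 37.9/1.04 = 36.442 min.
Tank 1: C₁ = C_in(1 − e^(−t/τ₁)). Tank 2 (τ₁ ≠ τ₂): C₂ = C_in[1 − (τ₁ e^(−t/τ₁) − τ₂ e^(−t/τ₂))/(τ₁ − τ₂)].
At t = 41.0: e^(−t/τ₁) = 0.079017, e^(−t/τ₂) = 0.32463.
C₂ = 3.26·[1 − (16.154·0.079017 − 36.442·0.32463)/(-20.288)] = 3.26·0.47981 = 1.5642 kg/m³.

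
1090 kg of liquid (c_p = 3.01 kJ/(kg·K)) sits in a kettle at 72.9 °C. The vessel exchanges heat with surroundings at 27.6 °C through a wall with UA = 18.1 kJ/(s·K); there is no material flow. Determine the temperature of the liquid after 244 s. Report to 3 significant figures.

39.4 °C

Lumped-capacitance energy balance: M c_p dT/dt = UA(T_amb − T).
dT/dt = (T_ss − T)/τ with T_ss = T_amb = 27.600 °C, τ = M c_p/UA = 1090·3.01/18.1 = 181.27 s.
This is linear first-order; T(t) = T_ss + (T₀ − T_ss) e^(−t/τ).
T(244) = 27.600 + (45.300)·0.26025 = 39.390 °C.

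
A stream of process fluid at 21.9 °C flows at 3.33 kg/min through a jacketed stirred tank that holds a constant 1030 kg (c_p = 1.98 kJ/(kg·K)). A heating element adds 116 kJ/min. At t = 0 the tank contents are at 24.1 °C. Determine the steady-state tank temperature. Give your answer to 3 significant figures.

M c_p dT/dt = ṁ c_p (T_in − T) + Q̇.
At steady state dT/dt = 0 ⇒ T_ss = T_in + Q̇/(ṁ c_p) = 21.9 + 116/(3.33·1.98) = 39.493 °C.

39.5 °C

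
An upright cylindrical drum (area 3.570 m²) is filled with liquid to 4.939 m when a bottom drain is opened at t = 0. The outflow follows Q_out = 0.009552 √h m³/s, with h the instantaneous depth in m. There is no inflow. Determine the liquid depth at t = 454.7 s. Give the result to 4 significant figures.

With no inflow, A dh/dt = −0.009552 √h.
∫ h^(−1/2) dh = −(0.009552/A) ∫ dt, giving 2√h = 2√h₀ − (0.009552/A) t.
√h = √4.939 − 0.009552·454.7/(2·3.570) = 2.22239 − 0.608305 = 1.61408.
h = 1.61408² = 2.60526 m.

2.605 m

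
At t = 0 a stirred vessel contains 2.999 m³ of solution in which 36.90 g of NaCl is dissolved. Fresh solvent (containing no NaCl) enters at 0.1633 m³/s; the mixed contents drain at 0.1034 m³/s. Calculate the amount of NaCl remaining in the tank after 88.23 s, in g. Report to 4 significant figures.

Let m(t) be the amount of NaCl. Volume: V(t) = V₀ + (Q_in − Q_out) t = 2.999 + 0.0599000 t; V(88.23) = 8.28398 m³.
Species balance (pure solvent in): dm/dt = −Q_out · m/V(t).
dm/m = −Q_out dt/(V₀ + 0.0599000 t); integrating gives ln(m/m₀) = −(Q_out/(Q_in−Q_out)) ln(V/V₀).
m = m₀ (V₀/V)^(Q_out/(Q_in−Q_out)) = 36.90 × (2.999/8.28398)^(1.72621) = 6.38726 g.

6.387 g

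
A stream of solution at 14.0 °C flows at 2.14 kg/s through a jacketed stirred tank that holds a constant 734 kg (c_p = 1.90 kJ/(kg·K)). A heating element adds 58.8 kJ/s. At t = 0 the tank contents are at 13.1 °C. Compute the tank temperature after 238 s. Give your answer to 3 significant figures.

20.8 °C

M c_p dT/dt = ṁ c_p (T_in − T) + Q̇.
τ = M/ṁ = 342.99 s; T_ss = T_in + Q̇/(ṁ c_p) = 14.0 + 58.8/(2.14·1.90) = 28.461 °C.
Integrating: T(t) = T_ss + (T₀ − T_ss) e^(−t/τ).
T(238) = 28.461 + (-15.361)·e^(−238/342.99) = 28.461 + (-15.361)·0.49963 = 20.786 °C.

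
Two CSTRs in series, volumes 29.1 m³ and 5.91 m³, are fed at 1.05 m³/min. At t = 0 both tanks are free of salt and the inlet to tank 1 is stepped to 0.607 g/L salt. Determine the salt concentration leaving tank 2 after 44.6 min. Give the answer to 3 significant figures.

0.455 g/L

Each tank obeys Vᵢ dCᵢ/dt = Q(Cᵢ₋₁ − Cᵢ), so τᵢ = Vᵢ/Q.
τ₁ = 29.1/1.05 = 27.714 min; τ₂ = 5.91/1.05 = 5.6286 min.
Tank 1: C₁ = C_in(1 − e^(−t/τ₁)). Tank 2 (τ₁ ≠ τ₂): C₂ = C_in[1 − (τ₁ e^(−t/τ₁) − τ₂ e^(−t/τ₂))/(τ₁ − τ₂)].
At t = 44.6: e^(−t/τ₁) = 0.20003, e^(−t/τ₂) = 0.00036200.
C₂ = 0.607·[1 − (27.714·0.20003 − 5.6286·0.00036200)/(22.086)] = 0.607·0.74908 = 0.45469 g/L.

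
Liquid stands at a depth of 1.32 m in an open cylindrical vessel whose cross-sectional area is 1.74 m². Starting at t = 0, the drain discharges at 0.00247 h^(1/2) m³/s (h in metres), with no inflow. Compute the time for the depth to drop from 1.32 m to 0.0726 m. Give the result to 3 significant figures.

1240 s

Mass balance (ρ constant): A dh/dt = −0.00247 √h.
∫ h^(−1/2) dh = −(0.00247/A) ∫ dt, giving 2√h = 2√h₀ − (0.00247/A) t.
t = 2A(√h₀ − √h)/0.00247 = 2·1.74·(√1.32 − √0.0726)/0.00247
  = 3.4800 × (1.1489 − 0.26944) / 0.00247 = 1239.1 s.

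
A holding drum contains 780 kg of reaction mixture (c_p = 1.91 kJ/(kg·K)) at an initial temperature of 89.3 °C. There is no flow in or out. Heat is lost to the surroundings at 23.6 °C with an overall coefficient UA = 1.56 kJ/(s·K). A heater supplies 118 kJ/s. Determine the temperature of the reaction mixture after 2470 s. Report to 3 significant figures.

M c_p dT/dt = −UA(T − T_amb) + Q̇.
dT/dt = (T_ss − T)/τ with T_ss = T_amb + Q̇/UA = 23.6 + 118/1.56 = 99.241 °C, τ = M c_p/UA = 780·1.91/1.56 = 955.00 s.
T approaches T_ss exponentially: T(t) = T_ss + (T₀ − T_ss) e^(−t/τ).
T(2470) = 99.241 + (-9.9410)·0.075292 = 98.493 °C.

98.5 °C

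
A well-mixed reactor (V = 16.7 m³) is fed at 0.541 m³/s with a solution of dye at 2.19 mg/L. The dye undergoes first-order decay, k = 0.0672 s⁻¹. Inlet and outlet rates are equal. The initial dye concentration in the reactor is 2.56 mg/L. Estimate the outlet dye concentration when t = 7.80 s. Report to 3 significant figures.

V dC/dt = Q(C_in − C) − k V C.
dC/dt = (Q/V) C_in − (Q/V + k) C; effective rate a = Q/V + k = 0.032395 + 0.0672 = 0.099595 s⁻¹.
C_ss = Q C_in/(Q + kV) = 0.71234 mg/L; C(t) = C_ss + (C₀ − C_ss) e^(−a t).
C(7.80) = 0.71234 + (1.8477)·e^(−0.099595·7.80) = 0.71234 + (1.8477)·0.45986 = 1.5620 mg/L.

1.56 mg/L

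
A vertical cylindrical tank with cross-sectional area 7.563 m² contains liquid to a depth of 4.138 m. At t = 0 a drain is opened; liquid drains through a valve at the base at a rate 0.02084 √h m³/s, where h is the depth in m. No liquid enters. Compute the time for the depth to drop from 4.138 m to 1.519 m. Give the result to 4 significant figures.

With no inflow, A dh/dt = −0.02084 √h.
∫ h^(−1/2) dh = −(0.02084/A) ∫ dt, giving 2√h = 2√h₀ − (0.02084/A) t.
t = 2A(√h₀ − √h)/0.02084 = 2·7.563·(√4.138 − √1.519)/0.02084
  = 15.1260 × (2.03421 − 1.23248) / 0.02084 = 581.908 s.

581.9 s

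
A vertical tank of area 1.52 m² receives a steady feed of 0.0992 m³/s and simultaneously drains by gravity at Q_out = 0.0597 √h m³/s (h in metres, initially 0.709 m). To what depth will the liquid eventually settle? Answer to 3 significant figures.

2.76 m

A dh/dt = Q_in − 0.0597 √h. Steady state requires inflow = outflow:
Q_in = 0.0597 √h_ss ⇒ √h_ss = 0.0992/0.0597 = 1.6616.
h_ss = 1.6616² = 2.7611 m. (Since h₀ = 0.709 m < h_ss, the level will rise toward this value.)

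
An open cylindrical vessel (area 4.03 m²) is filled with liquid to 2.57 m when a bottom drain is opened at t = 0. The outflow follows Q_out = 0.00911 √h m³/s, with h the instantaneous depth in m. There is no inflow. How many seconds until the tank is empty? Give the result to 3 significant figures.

1420 s

With no inflow, A dh/dt = −0.00911 √h.
∫ h^(−1/2) dh = −(0.00911/A) ∫ dt, giving 2√h = 2√h₀ − (0.00911/A) t.
Set h = 0: 2√h₀ = (0.00911/A) t_empty ⇒ t_empty = 2A√h₀/0.00911.
t_empty = 2·4.03·√2.57/0.00911 = 8.0600·1.6031/0.00911 = 1418.3 s.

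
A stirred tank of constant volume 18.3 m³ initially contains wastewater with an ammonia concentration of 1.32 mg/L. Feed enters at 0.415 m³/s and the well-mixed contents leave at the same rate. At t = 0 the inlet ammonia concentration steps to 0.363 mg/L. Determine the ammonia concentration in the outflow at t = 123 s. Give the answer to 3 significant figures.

Species balance on the tank: V dC/dt = Q(C_in − C).
Rewrite as dC/dt + C/τ = C_in/τ, τ = V/Q = 44.096 s.
C approaches C_in exponentially: C(t) = C_in + (C₀ − C_in) e^(−t/τ).
C(123) = 0.363 + (1.32 − 0.363)·e^(−123/44.096) = 0.363 + (0.95700)·0.061462 = 0.42182 mg/L.

0.422 mg/L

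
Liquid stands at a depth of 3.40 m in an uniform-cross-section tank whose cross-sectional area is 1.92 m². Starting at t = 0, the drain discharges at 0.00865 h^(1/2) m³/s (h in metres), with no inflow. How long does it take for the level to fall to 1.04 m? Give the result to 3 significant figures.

366 s

Mass balance (ρ constant): A dh/dt = −0.00865 √h.
∫ h^(−1/2) dh = −(0.00865/A) ∫ dt, giving 2√h = 2√h₀ − (0.00865/A) t.
t = 2A(√h₀ − √h)/0.00865 = 2·1.92·(√3.40 − √1.04)/0.00865
  = 3.8400 × (1.8439 − 1.0198) / 0.00865 = 365.85 s.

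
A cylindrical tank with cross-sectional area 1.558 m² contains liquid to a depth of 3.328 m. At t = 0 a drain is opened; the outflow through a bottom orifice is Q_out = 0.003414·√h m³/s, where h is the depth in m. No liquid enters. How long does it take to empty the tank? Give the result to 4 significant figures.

Mass balance (ρ constant): A dh/dt = −0.003414 √h.
This is separable: 2 d(√h)/dt = −0.003414/A, so √h = √h₀ − (0.003414/(2A)) t.
Tank is empty when √h = 0: t_empty = 2A√h₀/0.003414.
t_empty = 2·1.558·√3.328/0.003414 = 3.11600·1.82428/0.003414 = 1665.04 s.

1665 s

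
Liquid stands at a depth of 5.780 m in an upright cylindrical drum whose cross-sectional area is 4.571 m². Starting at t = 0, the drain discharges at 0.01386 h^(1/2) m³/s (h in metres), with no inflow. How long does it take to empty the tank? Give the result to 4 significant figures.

1586 s

Mass balance (ρ constant): A dh/dt = −0.01386 √h.
This is separable: 2 d(√h)/dt = −0.01386/A, so √h = √h₀ − (0.01386/(2A)) t.
Tank is empty when √h = 0: t_empty = 2A√h₀/0.01386.
t_empty = 2·4.571·√5.780/0.01386 = 9.14200·2.40416/0.01386 = 1585.78 s.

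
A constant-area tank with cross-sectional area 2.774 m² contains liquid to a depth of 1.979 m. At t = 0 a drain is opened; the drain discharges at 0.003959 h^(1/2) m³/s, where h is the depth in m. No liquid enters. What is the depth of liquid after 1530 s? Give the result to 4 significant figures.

0.09921 m

Unsteady balance on liquid volume: A dh/dt = −0.003959 √h.
Separate and integrate: 2(√h − √h₀) = −(0.003959/A) t.
√h = √1.979 − 0.003959·1530/(2·2.774) = 1.40677 − 1.09179 = 0.314976.
h = 0.314976² = 0.0992098 m.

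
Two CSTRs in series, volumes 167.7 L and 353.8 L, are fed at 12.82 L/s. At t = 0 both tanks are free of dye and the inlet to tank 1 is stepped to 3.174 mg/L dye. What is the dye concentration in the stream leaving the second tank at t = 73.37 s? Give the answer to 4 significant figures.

Each tank obeys Vᵢ dCᵢ/dt = Q(Cᵢ₋₁ − Cᵢ), so τᵢ = Vᵢ/Q.
τ₁ = 167.7/12.82 = 13.0811 s; τ₂ = 353.8/12.82 = 27.5975 s.
Solving the cascade with C₁(0)=C₂(0)=0 gives C₂(t) = C_in[1 − (τ₁ e^(−t/τ₁) − τ₂ e^(−t/τ₂))/(τ₁ − τ₂)].
At t = 73.37: e^(−t/τ₁) = 0.00366530, e^(−t/τ₂) = 0.0700481.
C₂ = 3.174·[1 − (13.0811·0.00366530 − 27.5975·0.0700481)/(-14.5164)] = 3.174·0.870133 = 2.76180 mg/L.

2.762 mg/L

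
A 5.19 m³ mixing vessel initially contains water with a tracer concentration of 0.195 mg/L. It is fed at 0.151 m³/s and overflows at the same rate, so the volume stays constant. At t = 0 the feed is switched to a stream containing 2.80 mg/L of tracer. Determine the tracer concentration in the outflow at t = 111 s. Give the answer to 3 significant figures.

2.70 mg/L

Unsteady species balance (constant V, well mixed): V dC/dt = Q(C_in − C).
So dC/dt = (C_in − C)/τ with τ = V/Q = 5.19/0.151 = 34.371 s.
C approaches C_in exponentially: C(t) = C_in + (C₀ − C_in) e^(−t/τ).
C(111) = 2.80 + (0.195 − 2.80)·e^(−111/34.371) = 2.80 + (-2.6050)·0.039578 = 2.6969 mg/L.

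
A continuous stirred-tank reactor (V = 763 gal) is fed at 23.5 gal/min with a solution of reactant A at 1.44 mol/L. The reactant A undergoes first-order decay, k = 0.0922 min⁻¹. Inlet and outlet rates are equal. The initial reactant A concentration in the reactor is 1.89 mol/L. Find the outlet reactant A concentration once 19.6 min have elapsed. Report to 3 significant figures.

0.498 mol/L

Species balance: V dC/dt = Q C_in − Q C − k V C.
This is linear with rate a = Q/V + k = 0.12300 min⁻¹.
C_ss = Q C_in/(Q + kV) = 0.36058 mol/L; C(t) = C_ss + (C₀ − C_ss) e^(−a t).
C(19.6) = 0.36058 + (1.5294)·e^(−0.12300·19.6) = 0.36058 + (1.5294)·0.089744 = 0.49784 mol/L.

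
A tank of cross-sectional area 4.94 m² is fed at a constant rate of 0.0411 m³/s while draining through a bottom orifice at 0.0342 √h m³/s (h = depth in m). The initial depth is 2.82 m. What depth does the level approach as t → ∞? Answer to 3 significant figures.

A dh/dt = Q_in − 0.0342 √h. Steady state requires inflow = outflow:
Q_in = 0.0342 √h_ss ⇒ √h_ss = 0.0411/0.0342 = 1.2018.
h_ss = 1.2018² = 1.4442 m. (Since h₀ = 2.82 m > h_ss, the level will fall toward this value.)

1.44 m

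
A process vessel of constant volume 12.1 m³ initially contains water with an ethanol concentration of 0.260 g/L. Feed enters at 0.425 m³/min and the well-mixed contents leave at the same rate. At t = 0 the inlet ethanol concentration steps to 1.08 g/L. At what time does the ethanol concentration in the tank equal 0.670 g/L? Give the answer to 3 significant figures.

19.7 min

Species balance: V dC/dt = Q(C_in − C) ⇒ τ = V/Q = 28.471 min.
C(t) = C_in + (C₀ − C_in) e^(−t/τ). Set C = 0.670 and solve for t:
e^(−t/τ) = (C − C_in)/(C₀ − C_in) = (0.670 − 1.08)/(0.260 − 1.08) = 0.50000
t = −τ ln(…) = 28.471 × 0.69315 = 19.734 min.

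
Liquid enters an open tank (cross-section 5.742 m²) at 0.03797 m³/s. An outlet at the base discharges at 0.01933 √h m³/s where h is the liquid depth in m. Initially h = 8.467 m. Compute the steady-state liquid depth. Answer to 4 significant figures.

3.858 m

A dh/dt = Q_in − 0.01933 √h. Steady state requires inflow = outflow:
Q_in = 0.01933 √h_ss ⇒ √h_ss = 0.03797/0.01933 = 1.96430.
h_ss = 1.96430² = 3.85849 m. (Since h₀ = 8.467 m > h_ss, the level will fall toward this value.)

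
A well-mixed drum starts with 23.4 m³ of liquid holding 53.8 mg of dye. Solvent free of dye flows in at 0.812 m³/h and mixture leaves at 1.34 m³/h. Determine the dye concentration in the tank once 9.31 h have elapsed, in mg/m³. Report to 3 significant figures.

Let m(t) be the amount of dye. Volume: V(t) = V₀ + (Q_in − Q_out) t = 23.4 − 0.52800 t; V(9.31) = 18.484 m³.
Species balance (pure solvent in): dm/dt = −Q_out · m/V(t).
dm/m = −Q_out dt/(V₀ − 0.52800 t); integrating gives ln(m/m₀) = −(Q_out/(Q_in−Q_out)) ln(V/V₀).
m = m₀ (V₀/V)^(Q_out/(Q_in−Q_out)) = 53.8 × (23.4/18.484)^(-2.5379) = 29.571 mg.
C = m/V = 29.571/18.484 = 1.5998 mg/m³.

1.60 mg/m³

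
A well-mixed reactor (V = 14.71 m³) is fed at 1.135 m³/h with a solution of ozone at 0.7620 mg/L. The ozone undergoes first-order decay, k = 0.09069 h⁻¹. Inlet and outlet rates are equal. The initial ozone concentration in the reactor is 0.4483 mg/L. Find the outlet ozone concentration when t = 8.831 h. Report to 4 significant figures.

0.3725 mg/L

V dC/dt = Q(C_in − C) − k V C.
This is linear with rate a = Q/V + k = 0.167848 h⁻¹.
C_ss = Q C_in/(Q + kV) = 0.350285 mg/L; C(t) = C_ss + (C₀ − C_ss) e^(−a t).
C(8.831) = 0.350285 + (0.0980155)·e^(−0.167848·8.831) = 0.350285 + (0.0980155)·0.227122 = 0.372546 mg/L.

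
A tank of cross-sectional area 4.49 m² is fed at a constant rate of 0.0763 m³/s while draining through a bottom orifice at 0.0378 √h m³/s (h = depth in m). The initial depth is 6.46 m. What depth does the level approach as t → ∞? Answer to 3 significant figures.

Unsteady balance on liquid volume: A dh/dt = Q_in − 0.0378 √h. At steady state dh/dt = 0:
Q_in = 0.0378 √h_ss ⇒ √h_ss = 0.0763/0.0378 = 2.0185.
h_ss = 2.0185² = 4.0744 m. (Since h₀ = 6.46 m > h_ss, the level will fall toward this value.)

4.07 m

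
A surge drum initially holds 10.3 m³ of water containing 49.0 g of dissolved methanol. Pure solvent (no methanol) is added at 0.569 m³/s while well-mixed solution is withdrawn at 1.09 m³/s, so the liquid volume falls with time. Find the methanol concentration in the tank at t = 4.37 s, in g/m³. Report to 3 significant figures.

Let m(t) be the amount of methanol. Volume: V(t) = V₀ + (Q_in − Q_out) t = 10.3 − 0.52100 t; V(4.37) = 8.0232 m³.
Species balance (pure solvent in): dm/dt = −Q_out · m/V(t).
Separate: dm/m = −Q_out dt/V(t) ⇒ ln(m/m₀) = −(Q_out/(Q_in−Q_out)) ln(V/V₀).
m = m₀ (V₀/V)^(Q_out/(Q_in−Q_out)) = 49.0 × (10.3/8.0232)^(-2.0921) = 29.055 g.
C = m/V = 29.055/8.0232 = 3.6214 g/m³.

3.62 g/m³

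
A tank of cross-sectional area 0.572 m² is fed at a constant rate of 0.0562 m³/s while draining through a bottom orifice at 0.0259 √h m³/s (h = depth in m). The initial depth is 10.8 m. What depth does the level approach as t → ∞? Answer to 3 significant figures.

4.71 m

Level balance: A dh/dt = 0.0562 − 0.0259 √h. Setting dh/dt = 0:
Q_in = 0.0259 √h_ss ⇒ √h_ss = 0.0562/0.0259 = 2.1699.
h_ss = 2.1699² = 4.7084 m. (Since h₀ = 10.8 m > h_ss, the level will fall toward this value.)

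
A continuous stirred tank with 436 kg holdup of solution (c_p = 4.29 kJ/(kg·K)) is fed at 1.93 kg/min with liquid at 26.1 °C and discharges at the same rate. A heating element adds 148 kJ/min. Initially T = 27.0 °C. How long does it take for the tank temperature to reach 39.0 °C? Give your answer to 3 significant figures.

M c_p dT/dt = ṁ c_p (T_in − T) + Q̇.
τ = M/ṁ = 225.91 min; T_ss = T_in + Q̇/(ṁ c_p) = 43.975 °C.
T(t) = T_ss + (T₀ − T_ss) e^(−t/τ). Set T = 39.0:
e^(−t/τ) = (39.0 − 43.975)/(27.0 − 43.975) = 0.29308
t = −225.91 · ln(0.29308) = 277.26 min.

277 min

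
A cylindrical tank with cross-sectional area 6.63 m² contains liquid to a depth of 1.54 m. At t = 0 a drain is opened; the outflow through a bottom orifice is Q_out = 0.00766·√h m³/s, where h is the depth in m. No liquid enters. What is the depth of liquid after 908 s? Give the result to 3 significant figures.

With no inflow, A dh/dt = −0.00766 √h.
Separate and integrate: 2(√h − √h₀) = −(0.00766/A) t.
√h = √1.54 − 0.00766·908/(2·6.63) = 1.2410 − 0.52453 = 0.71644.
h = 0.71644² = 0.51328 m.

0.513 m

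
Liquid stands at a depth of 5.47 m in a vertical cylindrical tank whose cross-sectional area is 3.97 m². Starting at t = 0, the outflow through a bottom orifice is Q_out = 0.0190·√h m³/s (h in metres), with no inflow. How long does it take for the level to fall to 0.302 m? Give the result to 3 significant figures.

748 s

Accumulation of liquid (constant cross-section A): A dh/dt = −0.0190 √h.
This is separable: 2 d(√h)/dt = −0.0190/A, so √h = √h₀ − (0.0190/(2A)) t.
t = 2A(√h₀ − √h)/0.0190 = 2·3.97·(√5.47 − √0.302)/0.0190
  = 7.9400 × (2.3388 − 0.54955) / 0.0190 = 747.72 s.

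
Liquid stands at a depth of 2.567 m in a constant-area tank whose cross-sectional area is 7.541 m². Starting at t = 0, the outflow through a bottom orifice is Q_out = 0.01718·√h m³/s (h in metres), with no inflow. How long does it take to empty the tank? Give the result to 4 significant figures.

1407 s

With no inflow, A dh/dt = −0.01718 √h.
This is separable: 2 d(√h)/dt = −0.01718/A, so √h = √h₀ − (0.01718/(2A)) t.
Set h = 0: 2√h₀ = (0.01718/A) t_empty ⇒ t_empty = 2A√h₀/0.01718.
t_empty = 2·7.541·√2.567/0.01718 = 15.0820·1.60219/0.01718 = 1406.53 s.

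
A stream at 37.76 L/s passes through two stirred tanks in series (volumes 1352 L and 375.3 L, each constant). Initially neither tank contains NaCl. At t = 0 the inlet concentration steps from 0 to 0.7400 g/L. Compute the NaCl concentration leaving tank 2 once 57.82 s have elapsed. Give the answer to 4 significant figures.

0.5371 g/L

Species balance on tank i: dCᵢ/dt = (Cᵢ₋₁ − Cᵢ)/τᵢ with τᵢ = Vᵢ/Q.
τ₁ = 1352/37.76 = 35.8051 s; τ₂ = 375.3/37.76 = 9.93909 s.
Tank 1: C₁ = C_in(1 − e^(−t/τ₁)). Tank 2 (τ₁ ≠ τ₂): C₂ = C_in[1 − (τ₁ e^(−t/τ₁) − τ₂ e^(−t/τ₂))/(τ₁ − τ₂)].
At t = 57.82: e^(−t/τ₁) = 0.198920, e^(−t/τ₂) = 0.00297523.
C₂ = 0.7400·[1 − (35.8051·0.198920 − 9.93909·0.00297523)/(25.8660)] = 0.7400·0.725788 = 0.537083 g/L.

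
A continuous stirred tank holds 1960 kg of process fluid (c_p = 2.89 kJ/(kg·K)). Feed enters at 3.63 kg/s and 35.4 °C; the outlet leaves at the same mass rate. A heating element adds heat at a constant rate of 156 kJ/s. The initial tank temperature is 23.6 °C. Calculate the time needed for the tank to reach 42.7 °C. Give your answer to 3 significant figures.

M c_p dT/dt = ṁ c_p (T_in − T) + Q̇.
τ = M/ṁ = 539.94 s; T_ss = T_in + Q̇/(ṁ c_p) = 50.270 °C.
T(t) = T_ss + (T₀ − T_ss) e^(−t/τ). Set T = 42.7:
e^(−t/τ) = (42.7 − 50.270)/(23.6 − 50.270) = 0.28385
t = −539.94 · ln(0.28385) = 679.96 s.

680 s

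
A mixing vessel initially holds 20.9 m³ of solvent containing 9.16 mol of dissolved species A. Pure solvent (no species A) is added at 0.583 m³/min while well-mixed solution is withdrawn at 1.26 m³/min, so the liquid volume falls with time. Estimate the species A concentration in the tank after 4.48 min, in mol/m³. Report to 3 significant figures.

Let m(t) be the amount of species A. Volume: V(t) = V₀ + (Q_in − Q_out) t = 20.9 − 0.67700 t; V(4.48) = 17.867 m³.
Solute balance: dm/dt = 0 − Q_out C = −Q_out m/V(t).
Separate: dm/m = −Q_out dt/V(t) ⇒ ln(m/m₀) = −(Q_out/(Q_in−Q_out)) ln(V/V₀).
m = m₀ (V₀/V)^(Q_out/(Q_in−Q_out)) = 9.16 × (20.9/17.867)^(-1.8612) = 6.8417 mol.
C = m/V = 6.8417/17.867 = 0.38292 mol/m³.

0.383 mol/m³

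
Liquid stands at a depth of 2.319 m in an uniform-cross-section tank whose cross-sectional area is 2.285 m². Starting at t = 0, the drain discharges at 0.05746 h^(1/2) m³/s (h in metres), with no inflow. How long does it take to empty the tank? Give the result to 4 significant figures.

121.1 s

Mass balance (ρ constant): A dh/dt = −0.05746 √h.
∫ h^(−1/2) dh = −(0.05746/A) ∫ dt, giving 2√h = 2√h₀ − (0.05746/A) t.
Tank is empty when √h = 0: t_empty = 2A√h₀/0.05746.
t_empty = 2·2.285·√2.319/0.05746 = 4.57000·1.52283/0.05746 = 121.116 s.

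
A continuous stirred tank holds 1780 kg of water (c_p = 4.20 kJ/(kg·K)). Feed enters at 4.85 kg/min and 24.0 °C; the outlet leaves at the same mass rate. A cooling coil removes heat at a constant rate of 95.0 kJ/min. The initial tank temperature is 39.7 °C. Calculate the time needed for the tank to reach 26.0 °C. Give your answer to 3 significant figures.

410 min

M c_p dT/dt = ṁ c_p (T_in − T) − Q̇.
τ = M/ṁ = 367.01 min; T_ss = T_in − Q̇/(ṁ c_p) = 19.336 °C.
T(t) = T_ss + (T₀ − T_ss) e^(−t/τ). Set T = 26.0:
e^(−t/τ) = (26.0 − 19.336)/(39.7 − 19.336) = 0.32723
t = −367.01 · ln(0.32723) = 409.98 min.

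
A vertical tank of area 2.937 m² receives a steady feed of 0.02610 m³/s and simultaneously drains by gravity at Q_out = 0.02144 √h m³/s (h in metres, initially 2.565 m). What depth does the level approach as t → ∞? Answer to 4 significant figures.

Mass balance (ρ constant): A dh/dt = Q_in − 0.02144 √h. At steady state dh/dt = 0:
Q_in = 0.02144 √h_ss ⇒ √h_ss = 0.02610/0.02144 = 1.21735.
h_ss = 1.21735² = 1.48194 m. (Since h₀ = 2.565 m > h_ss, the level will fall toward this value.)

1.482 m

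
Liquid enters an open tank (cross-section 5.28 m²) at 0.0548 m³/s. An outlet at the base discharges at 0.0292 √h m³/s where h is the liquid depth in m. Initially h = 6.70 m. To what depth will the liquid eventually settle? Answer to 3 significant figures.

3.52 m

Level balance: A dh/dt = 0.0548 − 0.0292 √h. Setting dh/dt = 0:
Q_in = 0.0292 √h_ss ⇒ √h_ss = 0.0548/0.0292 = 1.8767.
h_ss = 1.8767² = 3.5220 m. (Since h₀ = 6.70 m > h_ss, the level will fall toward this value.)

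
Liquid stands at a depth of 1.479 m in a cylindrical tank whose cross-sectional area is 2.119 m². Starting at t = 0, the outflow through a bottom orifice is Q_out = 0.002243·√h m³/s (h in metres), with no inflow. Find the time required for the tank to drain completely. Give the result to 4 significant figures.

A dh/dt = −Q_out = −0.002243 √h.
This is separable: 2 d(√h)/dt = −0.002243/A, so √h = √h₀ − (0.002243/(2A)) t.
Tank is empty when √h = 0: t_empty = 2A√h₀/0.002243.
t_empty = 2·2.119·√1.479/0.002243 = 4.23800·1.21614/0.002243 = 2297.82 s.

2298 s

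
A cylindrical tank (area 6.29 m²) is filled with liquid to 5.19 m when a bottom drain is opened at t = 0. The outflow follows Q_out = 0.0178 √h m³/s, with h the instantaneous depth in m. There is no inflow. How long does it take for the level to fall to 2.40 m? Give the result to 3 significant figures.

A dh/dt = −Q_out = −0.0178 √h.
Separate and integrate: 2(√h − √h₀) = −(0.0178/A) t.
t = 2A(√h₀ − √h)/0.0178 = 2·6.29·(√5.19 − √2.40)/0.0178
  = 12.580 × (2.2782 − 1.5492) / 0.0178 = 515.19 s.

515 s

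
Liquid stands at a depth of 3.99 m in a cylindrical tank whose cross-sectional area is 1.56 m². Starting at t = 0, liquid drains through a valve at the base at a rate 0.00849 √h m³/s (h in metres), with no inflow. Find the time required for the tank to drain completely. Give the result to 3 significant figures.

A dh/dt = −Q_out = −0.00849 √h.
This is separable: 2 d(√h)/dt = −0.00849/A, so √h = √h₀ − (0.00849/(2A)) t.
Set h = 0: 2√h₀ = (0.00849/A) t_empty ⇒ t_empty = 2A√h₀/0.00849.
t_empty = 2·1.56·√3.99/0.00849 = 3.1200·1.9975/0.00849 = 734.06 s.

734 s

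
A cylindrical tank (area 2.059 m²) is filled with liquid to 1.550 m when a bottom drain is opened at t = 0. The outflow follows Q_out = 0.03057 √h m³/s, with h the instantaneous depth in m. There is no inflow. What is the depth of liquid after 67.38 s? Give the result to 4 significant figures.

A dh/dt = −Q_out = −0.03057 √h.
This is separable: 2 d(√h)/dt = −0.03057/A, so √h = √h₀ − (0.03057/(2A)) t.
√h = √1.550 − 0.03057·67.38/(2·2.059) = 1.24499 − 0.500196 = 0.744794.
h = 0.744794² = 0.554718 m.

0.5547 m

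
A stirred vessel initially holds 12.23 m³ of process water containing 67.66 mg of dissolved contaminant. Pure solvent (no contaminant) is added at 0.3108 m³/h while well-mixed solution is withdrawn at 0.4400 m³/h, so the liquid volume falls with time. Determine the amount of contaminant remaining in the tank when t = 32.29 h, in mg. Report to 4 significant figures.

Let m(t) be the amount of contaminant. Volume: V(t) = V₀ + (Q_in − Q_out) t = 12.23 − 0.129200 t; V(32.29) = 8.05813 m³.
Species balance (pure solvent in): dm/dt = −Q_out · m/V(t).
Separate: dm/m = −Q_out dt/V(t) ⇒ ln(m/m₀) = −(Q_out/(Q_in−Q_out)) ln(V/V₀).
m = m₀ (V₀/V)^(Q_out/(Q_in−Q_out)) = 67.66 × (12.23/8.05813)^(-3.40557) = 16.3406 mg.

16.34 mg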